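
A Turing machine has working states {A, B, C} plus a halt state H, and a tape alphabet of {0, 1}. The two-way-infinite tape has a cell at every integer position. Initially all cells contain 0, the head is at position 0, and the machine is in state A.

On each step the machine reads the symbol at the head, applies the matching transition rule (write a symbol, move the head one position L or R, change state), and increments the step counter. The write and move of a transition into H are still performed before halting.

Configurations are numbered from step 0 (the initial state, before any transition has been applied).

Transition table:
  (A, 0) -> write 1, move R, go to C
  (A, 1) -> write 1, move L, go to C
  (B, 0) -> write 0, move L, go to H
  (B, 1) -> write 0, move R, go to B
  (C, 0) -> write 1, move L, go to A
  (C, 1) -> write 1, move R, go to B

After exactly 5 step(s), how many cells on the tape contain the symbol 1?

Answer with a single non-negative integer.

Step 1: in state A at pos 0, read 0 -> (A,0)->write 1,move R,goto C. Now: state=C, head=1, tape[-1..2]=0100 (head:   ^)
Step 2: in state C at pos 1, read 0 -> (C,0)->write 1,move L,goto A. Now: state=A, head=0, tape[-1..2]=0110 (head:  ^)
Step 3: in state A at pos 0, read 1 -> (A,1)->write 1,move L,goto C. Now: state=C, head=-1, tape[-2..2]=00110 (head:  ^)
Step 4: in state C at pos -1, read 0 -> (C,0)->write 1,move L,goto A. Now: state=A, head=-2, tape[-3..2]=001110 (head:  ^)
Step 5: in state A at pos -2, read 0 -> (A,0)->write 1,move R,goto C. Now: state=C, head=-1, tape[-3..2]=011110 (head:   ^)
Cells containing 1 after step 5: {-2, -1, 0, 1} -> 4 cell(s)

Answer: 4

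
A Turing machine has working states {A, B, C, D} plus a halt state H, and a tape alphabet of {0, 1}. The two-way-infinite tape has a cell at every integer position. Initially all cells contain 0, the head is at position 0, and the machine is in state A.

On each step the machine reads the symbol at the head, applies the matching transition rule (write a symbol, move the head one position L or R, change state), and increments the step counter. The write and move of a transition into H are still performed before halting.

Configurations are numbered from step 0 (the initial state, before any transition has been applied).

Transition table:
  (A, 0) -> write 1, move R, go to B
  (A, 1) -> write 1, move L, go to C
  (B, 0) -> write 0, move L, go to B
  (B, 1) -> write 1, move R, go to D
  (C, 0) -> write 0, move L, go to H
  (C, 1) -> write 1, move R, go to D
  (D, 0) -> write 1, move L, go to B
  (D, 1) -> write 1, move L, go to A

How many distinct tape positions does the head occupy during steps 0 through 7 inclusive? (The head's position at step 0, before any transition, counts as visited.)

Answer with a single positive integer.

Answer: 3

Derivation:
Step 1: in state A at pos 0, read 0 -> (A,0)->write 1,move R,goto B. Now: state=B, head=1, tape[-1..2]=0100 (head:   ^)
Step 2: in state B at pos 1, read 0 -> (B,0)->write 0,move L,goto B. Now: state=B, head=0, tape[-1..2]=0100 (head:  ^)
Step 3: in state B at pos 0, read 1 -> (B,1)->write 1,move R,goto D. Now: state=D, head=1, tape[-1..2]=0100 (head:   ^)
Step 4: in state D at pos 1, read 0 -> (D,0)->write 1,move L,goto B. Now: state=B, head=0, tape[-1..2]=0110 (head:  ^)
Step 5: in state B at pos 0, read 1 -> (B,1)->write 1,move R,goto D. Now: state=D, head=1, tape[-1..2]=0110 (head:   ^)
Step 6: in state D at pos 1, read 1 -> (D,1)->write 1,move L,goto A. Now: state=A, head=0, tape[-1..2]=0110 (head:  ^)
Step 7: in state A at pos 0, read 1 -> (A,1)->write 1,move L,goto C. Now: state=C, head=-1, tape[-2..2]=00110 (head:  ^)
Head positions at steps 0..7: starting at 0, distinct positions visited = {-1, 0, 1} -> 3 position(s)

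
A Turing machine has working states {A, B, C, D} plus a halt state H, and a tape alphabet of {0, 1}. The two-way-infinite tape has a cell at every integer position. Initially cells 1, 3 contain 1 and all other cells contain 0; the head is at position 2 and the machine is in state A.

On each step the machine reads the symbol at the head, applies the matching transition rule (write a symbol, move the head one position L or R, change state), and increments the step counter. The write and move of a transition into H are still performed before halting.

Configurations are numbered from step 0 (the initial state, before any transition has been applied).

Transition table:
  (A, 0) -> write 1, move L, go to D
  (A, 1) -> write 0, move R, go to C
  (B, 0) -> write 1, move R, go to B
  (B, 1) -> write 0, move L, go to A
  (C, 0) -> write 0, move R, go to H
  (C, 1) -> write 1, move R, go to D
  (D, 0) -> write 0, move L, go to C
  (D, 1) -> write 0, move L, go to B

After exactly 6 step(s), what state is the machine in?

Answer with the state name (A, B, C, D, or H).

Step 1: in state A at pos 2, read 0 -> (A,0)->write 1,move L,goto D. Now: state=D, head=1, tape[0..4]=01110 (head:  ^)
Step 2: in state D at pos 1, read 1 -> (D,1)->write 0,move L,goto B. Now: state=B, head=0, tape[-1..4]=000110 (head:  ^)
Step 3: in state B at pos 0, read 0 -> (B,0)->write 1,move R,goto B. Now: state=B, head=1, tape[-1..4]=010110 (head:   ^)
Step 4: in state B at pos 1, read 0 -> (B,0)->write 1,move R,goto B. Now: state=B, head=2, tape[-1..4]=011110 (head:    ^)
Step 5: in state B at pos 2, read 1 -> (B,1)->write 0,move L,goto A. Now: state=A, head=1, tape[-1..4]=011010 (head:   ^)
Step 6: in state A at pos 1, read 1 -> (A,1)->write 0,move R,goto C. Now: state=C, head=2, tape[-1..4]=010010 (head:    ^)

Answer: C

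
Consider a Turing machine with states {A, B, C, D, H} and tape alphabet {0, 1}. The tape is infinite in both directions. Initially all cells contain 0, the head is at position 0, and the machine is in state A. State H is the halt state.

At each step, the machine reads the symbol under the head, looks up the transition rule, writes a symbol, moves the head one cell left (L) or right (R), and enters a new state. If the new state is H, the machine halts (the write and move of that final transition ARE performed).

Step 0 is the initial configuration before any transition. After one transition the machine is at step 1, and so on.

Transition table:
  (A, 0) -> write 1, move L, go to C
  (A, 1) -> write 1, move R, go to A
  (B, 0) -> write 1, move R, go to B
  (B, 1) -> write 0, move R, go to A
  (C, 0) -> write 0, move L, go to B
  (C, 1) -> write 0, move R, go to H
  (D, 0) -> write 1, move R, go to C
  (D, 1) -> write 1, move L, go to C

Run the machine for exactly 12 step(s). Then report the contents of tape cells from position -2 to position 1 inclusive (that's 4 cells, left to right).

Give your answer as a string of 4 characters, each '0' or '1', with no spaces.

Step 1: in state A at pos 0, read 0 -> (A,0)->write 1,move L,goto C. Now: state=C, head=-1, tape[-2..1]=0010 (head:  ^)
Step 2: in state C at pos -1, read 0 -> (C,0)->write 0,move L,goto B. Now: state=B, head=-2, tape[-3..1]=00010 (head:  ^)
Step 3: in state B at pos -2, read 0 -> (B,0)->write 1,move R,goto B. Now: state=B, head=-1, tape[-3..1]=01010 (head:   ^)
Step 4: in state B at pos -1, read 0 -> (B,0)->write 1,move R,goto B. Now: state=B, head=0, tape[-3..1]=01110 (head:    ^)
Step 5: in state B at pos 0, read 1 -> (B,1)->write 0,move R,goto A. Now: state=A, head=1, tape[-3..2]=011000 (head:     ^)
Step 6: in state A at pos 1, read 0 -> (A,0)->write 1,move L,goto C. Now: state=C, head=0, tape[-3..2]=011010 (head:    ^)
Step 7: in state C at pos 0, read 0 -> (C,0)->write 0,move L,goto B. Now: state=B, head=-1, tape[-3..2]=011010 (head:   ^)
Step 8: in state B at pos -1, read 1 -> (B,1)->write 0,move R,goto A. Now: state=A, head=0, tape[-3..2]=010010 (head:    ^)
Step 9: in state A at pos 0, read 0 -> (A,0)->write 1,move L,goto C. Now: state=C, head=-1, tape[-3..2]=010110 (head:   ^)
Step 10: in state C at pos -1, read 0 -> (C,0)->write 0,move L,goto B. Now: state=B, head=-2, tape[-3..2]=010110 (head:  ^)
Step 11: in state B at pos -2, read 1 -> (B,1)->write 0,move R,goto A. Now: state=A, head=-1, tape[-3..2]=000110 (head:   ^)
Step 12: in state A at pos -1, read 0 -> (A,0)->write 1,move L,goto C. Now: state=C, head=-2, tape[-3..2]=001110 (head:  ^)

Answer: 0111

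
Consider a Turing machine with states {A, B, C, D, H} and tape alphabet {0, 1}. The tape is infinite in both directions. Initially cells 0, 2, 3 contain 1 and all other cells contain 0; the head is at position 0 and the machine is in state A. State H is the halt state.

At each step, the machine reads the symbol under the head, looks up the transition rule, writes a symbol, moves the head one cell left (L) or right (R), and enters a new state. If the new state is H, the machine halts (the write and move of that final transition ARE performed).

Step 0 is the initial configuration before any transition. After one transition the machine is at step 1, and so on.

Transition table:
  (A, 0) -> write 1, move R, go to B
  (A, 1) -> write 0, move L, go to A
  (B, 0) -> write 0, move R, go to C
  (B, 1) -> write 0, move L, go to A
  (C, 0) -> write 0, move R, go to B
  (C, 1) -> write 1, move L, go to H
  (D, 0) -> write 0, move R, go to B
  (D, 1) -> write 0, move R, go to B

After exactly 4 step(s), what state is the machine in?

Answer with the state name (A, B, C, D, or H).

Answer: B

Derivation:
Step 1: in state A at pos 0, read 1 -> (A,1)->write 0,move L,goto A. Now: state=A, head=-1, tape[-2..4]=0000110 (head:  ^)
Step 2: in state A at pos -1, read 0 -> (A,0)->write 1,move R,goto B. Now: state=B, head=0, tape[-2..4]=0100110 (head:   ^)
Step 3: in state B at pos 0, read 0 -> (B,0)->write 0,move R,goto C. Now: state=C, head=1, tape[-2..4]=0100110 (head:    ^)
Step 4: in state C at pos 1, read 0 -> (C,0)->write 0,move R,goto B. Now: state=B, head=2, tape[-2..4]=0100110 (head:     ^)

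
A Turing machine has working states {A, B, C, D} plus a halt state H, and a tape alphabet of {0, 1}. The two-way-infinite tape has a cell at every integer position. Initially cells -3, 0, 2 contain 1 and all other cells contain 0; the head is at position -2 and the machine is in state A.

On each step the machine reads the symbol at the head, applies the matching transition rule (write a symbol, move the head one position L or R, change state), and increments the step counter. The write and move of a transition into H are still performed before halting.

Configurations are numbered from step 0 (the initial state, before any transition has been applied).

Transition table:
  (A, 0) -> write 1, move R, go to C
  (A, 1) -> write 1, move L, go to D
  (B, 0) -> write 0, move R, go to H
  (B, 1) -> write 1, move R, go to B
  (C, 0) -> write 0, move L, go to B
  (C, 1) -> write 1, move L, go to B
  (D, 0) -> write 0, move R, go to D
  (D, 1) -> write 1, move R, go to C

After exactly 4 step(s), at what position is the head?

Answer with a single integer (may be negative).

Answer: 0

Derivation:
Step 1: in state A at pos -2, read 0 -> (A,0)->write 1,move R,goto C. Now: state=C, head=-1, tape[-4..3]=01101010 (head:    ^)
Step 2: in state C at pos -1, read 0 -> (C,0)->write 0,move L,goto B. Now: state=B, head=-2, tape[-4..3]=01101010 (head:   ^)
Step 3: in state B at pos -2, read 1 -> (B,1)->write 1,move R,goto B. Now: state=B, head=-1, tape[-4..3]=01101010 (head:    ^)
Step 4: in state B at pos -1, read 0 -> (B,0)->write 0,move R,goto H. Now: state=H, head=0, tape[-4..3]=01101010 (head:     ^)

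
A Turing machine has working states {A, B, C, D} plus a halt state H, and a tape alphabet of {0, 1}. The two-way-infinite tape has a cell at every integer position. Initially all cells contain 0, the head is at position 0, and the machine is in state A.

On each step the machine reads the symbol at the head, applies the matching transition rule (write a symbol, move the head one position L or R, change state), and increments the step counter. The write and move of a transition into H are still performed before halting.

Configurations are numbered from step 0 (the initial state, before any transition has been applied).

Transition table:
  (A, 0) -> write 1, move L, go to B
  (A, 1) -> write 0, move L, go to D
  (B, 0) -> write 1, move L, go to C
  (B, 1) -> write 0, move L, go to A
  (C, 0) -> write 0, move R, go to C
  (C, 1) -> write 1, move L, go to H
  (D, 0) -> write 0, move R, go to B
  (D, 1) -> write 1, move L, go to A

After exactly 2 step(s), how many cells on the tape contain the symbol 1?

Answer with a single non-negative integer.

Step 1: in state A at pos 0, read 0 -> (A,0)->write 1,move L,goto B. Now: state=B, head=-1, tape[-2..1]=0010 (head:  ^)
Step 2: in state B at pos -1, read 0 -> (B,0)->write 1,move L,goto C. Now: state=C, head=-2, tape[-3..1]=00110 (head:  ^)
Cells containing 1 after step 2: {-1, 0} -> 2 cell(s)

Answer: 2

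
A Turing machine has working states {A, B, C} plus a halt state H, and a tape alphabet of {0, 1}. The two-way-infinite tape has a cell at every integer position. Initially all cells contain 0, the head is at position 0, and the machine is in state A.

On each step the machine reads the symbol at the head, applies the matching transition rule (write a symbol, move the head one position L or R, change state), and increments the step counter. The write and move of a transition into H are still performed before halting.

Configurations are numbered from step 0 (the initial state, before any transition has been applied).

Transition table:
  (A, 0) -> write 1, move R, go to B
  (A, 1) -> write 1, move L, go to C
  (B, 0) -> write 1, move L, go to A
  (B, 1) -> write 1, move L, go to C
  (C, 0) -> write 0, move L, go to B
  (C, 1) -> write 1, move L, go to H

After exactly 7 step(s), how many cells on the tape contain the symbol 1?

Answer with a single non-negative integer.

Answer: 4

Derivation:
Step 1: in state A at pos 0, read 0 -> (A,0)->write 1,move R,goto B. Now: state=B, head=1, tape[-1..2]=0100 (head:   ^)
Step 2: in state B at pos 1, read 0 -> (B,0)->write 1,move L,goto A. Now: state=A, head=0, tape[-1..2]=0110 (head:  ^)
Step 3: in state A at pos 0, read 1 -> (A,1)->write 1,move L,goto C. Now: state=C, head=-1, tape[-2..2]=00110 (head:  ^)
Step 4: in state C at pos -1, read 0 -> (C,0)->write 0,move L,goto B. Now: state=B, head=-2, tape[-3..2]=000110 (head:  ^)
Step 5: in state B at pos -2, read 0 -> (B,0)->write 1,move L,goto A. Now: state=A, head=-3, tape[-4..2]=0010110 (head:  ^)
Step 6: in state A at pos -3, read 0 -> (A,0)->write 1,move R,goto B. Now: state=B, head=-2, tape[-4..2]=0110110 (head:   ^)
Step 7: in state B at pos -2, read 1 -> (B,1)->write 1,move L,goto C. Now: state=C, head=-3, tape[-4..2]=0110110 (head:  ^)
Cells containing 1 after step 7: {-3, -2, 0, 1} -> 4 cell(s)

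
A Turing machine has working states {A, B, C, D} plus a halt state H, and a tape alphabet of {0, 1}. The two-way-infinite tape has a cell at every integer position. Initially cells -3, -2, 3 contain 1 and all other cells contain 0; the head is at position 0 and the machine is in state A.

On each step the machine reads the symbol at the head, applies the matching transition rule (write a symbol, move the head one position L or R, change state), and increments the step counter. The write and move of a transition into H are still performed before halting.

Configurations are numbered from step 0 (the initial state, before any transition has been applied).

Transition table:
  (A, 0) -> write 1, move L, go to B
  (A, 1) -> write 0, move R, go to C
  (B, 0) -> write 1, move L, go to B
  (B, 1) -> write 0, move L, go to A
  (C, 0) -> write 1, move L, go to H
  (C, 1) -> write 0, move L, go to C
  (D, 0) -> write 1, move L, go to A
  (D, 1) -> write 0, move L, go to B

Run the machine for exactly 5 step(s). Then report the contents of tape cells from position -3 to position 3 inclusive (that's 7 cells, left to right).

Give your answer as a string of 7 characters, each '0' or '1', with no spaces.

Answer: 0111001

Derivation:
Step 1: in state A at pos 0, read 0 -> (A,0)->write 1,move L,goto B. Now: state=B, head=-1, tape[-4..4]=011010010 (head:    ^)
Step 2: in state B at pos -1, read 0 -> (B,0)->write 1,move L,goto B. Now: state=B, head=-2, tape[-4..4]=011110010 (head:   ^)
Step 3: in state B at pos -2, read 1 -> (B,1)->write 0,move L,goto A. Now: state=A, head=-3, tape[-4..4]=010110010 (head:  ^)
Step 4: in state A at pos -3, read 1 -> (A,1)->write 0,move R,goto C. Now: state=C, head=-2, tape[-4..4]=000110010 (head:   ^)
Step 5: in state C at pos -2, read 0 -> (C,0)->write 1,move L,goto H. Now: state=H, head=-3, tape[-4..4]=001110010 (head:  ^)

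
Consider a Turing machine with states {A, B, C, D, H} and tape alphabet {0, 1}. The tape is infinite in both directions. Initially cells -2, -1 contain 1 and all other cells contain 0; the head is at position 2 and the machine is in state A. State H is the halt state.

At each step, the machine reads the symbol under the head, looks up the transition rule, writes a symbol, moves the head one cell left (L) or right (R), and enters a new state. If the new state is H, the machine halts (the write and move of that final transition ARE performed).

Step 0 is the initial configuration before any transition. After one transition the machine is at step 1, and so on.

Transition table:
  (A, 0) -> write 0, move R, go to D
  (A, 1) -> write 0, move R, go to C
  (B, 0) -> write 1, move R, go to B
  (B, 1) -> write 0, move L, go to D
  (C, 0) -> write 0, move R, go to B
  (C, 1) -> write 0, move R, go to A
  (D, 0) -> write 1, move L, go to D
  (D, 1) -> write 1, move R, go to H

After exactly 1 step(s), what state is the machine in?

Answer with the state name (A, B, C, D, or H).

Step 1: in state A at pos 2, read 0 -> (A,0)->write 0,move R,goto D. Now: state=D, head=3, tape[-3..4]=01100000 (head:       ^)

Answer: D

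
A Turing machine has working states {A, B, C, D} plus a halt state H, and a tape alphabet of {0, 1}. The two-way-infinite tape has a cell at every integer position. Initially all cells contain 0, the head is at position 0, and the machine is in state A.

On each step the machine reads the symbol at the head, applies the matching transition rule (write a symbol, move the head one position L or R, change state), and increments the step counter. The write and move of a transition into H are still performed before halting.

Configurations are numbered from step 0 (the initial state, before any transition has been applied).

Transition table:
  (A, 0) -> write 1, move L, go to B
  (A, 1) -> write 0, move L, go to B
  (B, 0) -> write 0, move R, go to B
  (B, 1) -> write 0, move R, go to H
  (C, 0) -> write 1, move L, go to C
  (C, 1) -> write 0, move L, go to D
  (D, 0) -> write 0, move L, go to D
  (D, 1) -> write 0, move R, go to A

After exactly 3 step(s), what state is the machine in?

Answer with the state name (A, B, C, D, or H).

Step 1: in state A at pos 0, read 0 -> (A,0)->write 1,move L,goto B. Now: state=B, head=-1, tape[-2..1]=0010 (head:  ^)
Step 2: in state B at pos -1, read 0 -> (B,0)->write 0,move R,goto B. Now: state=B, head=0, tape[-2..1]=0010 (head:   ^)
Step 3: in state B at pos 0, read 1 -> (B,1)->write 0,move R,goto H. Now: state=H, head=1, tape[-2..2]=00000 (head:    ^)

Answer: H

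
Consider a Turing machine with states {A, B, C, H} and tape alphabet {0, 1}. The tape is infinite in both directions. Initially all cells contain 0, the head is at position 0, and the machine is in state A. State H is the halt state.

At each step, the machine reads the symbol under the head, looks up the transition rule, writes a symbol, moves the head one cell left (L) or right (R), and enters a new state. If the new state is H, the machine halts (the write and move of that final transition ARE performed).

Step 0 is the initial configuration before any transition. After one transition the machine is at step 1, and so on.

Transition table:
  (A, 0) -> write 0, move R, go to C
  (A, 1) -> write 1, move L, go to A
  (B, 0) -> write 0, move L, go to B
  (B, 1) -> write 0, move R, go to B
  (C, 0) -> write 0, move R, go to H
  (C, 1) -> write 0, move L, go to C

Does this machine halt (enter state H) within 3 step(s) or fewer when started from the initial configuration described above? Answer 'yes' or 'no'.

Answer: yes

Derivation:
Step 1: in state A at pos 0, read 0 -> (A,0)->write 0,move R,goto C. Now: state=C, head=1, tape[-1..2]=0000 (head:   ^)
Step 2: in state C at pos 1, read 0 -> (C,0)->write 0,move R,goto H. Now: state=H, head=2, tape[-1..3]=00000 (head:    ^)
State H reached at step 2; 2 <= 3 -> yes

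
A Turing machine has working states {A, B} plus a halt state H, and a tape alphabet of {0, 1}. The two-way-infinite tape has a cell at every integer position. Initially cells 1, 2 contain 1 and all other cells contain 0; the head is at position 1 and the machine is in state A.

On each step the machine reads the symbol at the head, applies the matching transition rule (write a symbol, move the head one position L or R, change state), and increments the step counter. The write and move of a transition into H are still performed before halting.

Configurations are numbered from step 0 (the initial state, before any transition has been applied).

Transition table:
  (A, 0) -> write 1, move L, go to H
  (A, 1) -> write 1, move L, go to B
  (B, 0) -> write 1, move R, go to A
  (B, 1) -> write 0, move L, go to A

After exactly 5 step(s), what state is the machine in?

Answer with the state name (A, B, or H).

Answer: H

Derivation:
Step 1: in state A at pos 1, read 1 -> (A,1)->write 1,move L,goto B. Now: state=B, head=0, tape[-1..3]=00110 (head:  ^)
Step 2: in state B at pos 0, read 0 -> (B,0)->write 1,move R,goto A. Now: state=A, head=1, tape[-1..3]=01110 (head:   ^)
Step 3: in state A at pos 1, read 1 -> (A,1)->write 1,move L,goto B. Now: state=B, head=0, tape[-1..3]=01110 (head:  ^)
Step 4: in state B at pos 0, read 1 -> (B,1)->write 0,move L,goto A. Now: state=A, head=-1, tape[-2..3]=000110 (head:  ^)
Step 5: in state A at pos -1, read 0 -> (A,0)->write 1,move L,goto H. Now: state=H, head=-2, tape[-3..3]=0010110 (head:  ^)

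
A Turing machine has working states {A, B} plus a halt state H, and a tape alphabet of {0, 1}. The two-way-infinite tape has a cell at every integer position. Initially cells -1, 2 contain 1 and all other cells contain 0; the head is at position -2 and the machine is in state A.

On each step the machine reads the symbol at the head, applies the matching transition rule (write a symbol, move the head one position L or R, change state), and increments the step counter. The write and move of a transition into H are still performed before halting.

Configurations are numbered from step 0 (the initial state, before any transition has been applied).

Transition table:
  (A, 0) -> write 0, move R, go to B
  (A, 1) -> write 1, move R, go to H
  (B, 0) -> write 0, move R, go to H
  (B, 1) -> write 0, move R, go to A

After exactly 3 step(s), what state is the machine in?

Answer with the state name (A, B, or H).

Step 1: in state A at pos -2, read 0 -> (A,0)->write 0,move R,goto B. Now: state=B, head=-1, tape[-3..3]=0010010 (head:   ^)
Step 2: in state B at pos -1, read 1 -> (B,1)->write 0,move R,goto A. Now: state=A, head=0, tape[-3..3]=0000010 (head:    ^)
Step 3: in state A at pos 0, read 0 -> (A,0)->write 0,move R,goto B. Now: state=B, head=1, tape[-3..3]=0000010 (head:     ^)

Answer: B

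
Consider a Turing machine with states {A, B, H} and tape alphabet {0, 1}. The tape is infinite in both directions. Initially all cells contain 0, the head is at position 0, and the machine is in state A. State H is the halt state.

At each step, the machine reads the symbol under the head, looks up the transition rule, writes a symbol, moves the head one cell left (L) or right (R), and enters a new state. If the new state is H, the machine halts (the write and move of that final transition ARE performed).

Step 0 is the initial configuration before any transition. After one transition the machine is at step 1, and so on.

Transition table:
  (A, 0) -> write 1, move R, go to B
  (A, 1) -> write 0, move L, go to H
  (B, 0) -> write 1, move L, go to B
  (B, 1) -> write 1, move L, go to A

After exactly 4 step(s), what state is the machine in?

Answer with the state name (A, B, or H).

Step 1: in state A at pos 0, read 0 -> (A,0)->write 1,move R,goto B. Now: state=B, head=1, tape[-1..2]=0100 (head:   ^)
Step 2: in state B at pos 1, read 0 -> (B,0)->write 1,move L,goto B. Now: state=B, head=0, tape[-1..2]=0110 (head:  ^)
Step 3: in state B at pos 0, read 1 -> (B,1)->write 1,move L,goto A. Now: state=A, head=-1, tape[-2..2]=00110 (head:  ^)
Step 4: in state A at pos -1, read 0 -> (A,0)->write 1,move R,goto B. Now: state=B, head=0, tape[-2..2]=01110 (head:   ^)

Answer: B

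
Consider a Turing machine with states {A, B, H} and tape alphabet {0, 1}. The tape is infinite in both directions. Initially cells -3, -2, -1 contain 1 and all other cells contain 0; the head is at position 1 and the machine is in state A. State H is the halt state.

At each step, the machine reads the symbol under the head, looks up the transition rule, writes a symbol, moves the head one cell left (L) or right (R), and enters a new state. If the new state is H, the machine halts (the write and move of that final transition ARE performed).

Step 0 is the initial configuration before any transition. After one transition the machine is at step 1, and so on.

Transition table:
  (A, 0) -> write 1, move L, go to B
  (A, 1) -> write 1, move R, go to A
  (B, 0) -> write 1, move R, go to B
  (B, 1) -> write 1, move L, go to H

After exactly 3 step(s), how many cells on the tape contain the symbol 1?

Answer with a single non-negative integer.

Step 1: in state A at pos 1, read 0 -> (A,0)->write 1,move L,goto B. Now: state=B, head=0, tape[-4..2]=0111010 (head:     ^)
Step 2: in state B at pos 0, read 0 -> (B,0)->write 1,move R,goto B. Now: state=B, head=1, tape[-4..2]=0111110 (head:      ^)
Step 3: in state B at pos 1, read 1 -> (B,1)->write 1,move L,goto H. Now: state=H, head=0, tape[-4..2]=0111110 (head:     ^)
Cells containing 1 after step 3: {-3, -2, -1, 0, 1} -> 5 cell(s)

Answer: 5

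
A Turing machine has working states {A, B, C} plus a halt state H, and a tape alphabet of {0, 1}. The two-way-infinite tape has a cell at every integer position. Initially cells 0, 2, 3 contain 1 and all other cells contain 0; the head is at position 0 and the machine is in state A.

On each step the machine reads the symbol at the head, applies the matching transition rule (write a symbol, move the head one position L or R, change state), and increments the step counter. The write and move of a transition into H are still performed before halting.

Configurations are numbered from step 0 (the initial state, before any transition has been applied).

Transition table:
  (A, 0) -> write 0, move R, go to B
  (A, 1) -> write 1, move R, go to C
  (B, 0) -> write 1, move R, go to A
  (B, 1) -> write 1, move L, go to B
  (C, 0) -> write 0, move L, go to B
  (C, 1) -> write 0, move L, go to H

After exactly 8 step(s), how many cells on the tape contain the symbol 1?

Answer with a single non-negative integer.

Step 1: in state A at pos 0, read 1 -> (A,1)->write 1,move R,goto C. Now: state=C, head=1, tape[-1..4]=010110 (head:   ^)
Step 2: in state C at pos 1, read 0 -> (C,0)->write 0,move L,goto B. Now: state=B, head=0, tape[-1..4]=010110 (head:  ^)
Step 3: in state B at pos 0, read 1 -> (B,1)->write 1,move L,goto B. Now: state=B, head=-1, tape[-2..4]=0010110 (head:  ^)
Step 4: in state B at pos -1, read 0 -> (B,0)->write 1,move R,goto A. Now: state=A, head=0, tape[-2..4]=0110110 (head:   ^)
Step 5: in state A at pos 0, read 1 -> (A,1)->write 1,move R,goto C. Now: state=C, head=1, tape[-2..4]=0110110 (head:    ^)
Step 6: in state C at pos 1, read 0 -> (C,0)->write 0,move L,goto B. Now: state=B, head=0, tape[-2..4]=0110110 (head:   ^)
Step 7: in state B at pos 0, read 1 -> (B,1)->write 1,move L,goto B. Now: state=B, head=-1, tape[-2..4]=0110110 (head:  ^)
Step 8: in state B at pos -1, read 1 -> (B,1)->write 1,move L,goto B. Now: state=B, head=-2, tape[-3..4]=00110110 (head:  ^)
Cells containing 1 after step 8: {-1, 0, 2, 3} -> 4 cell(s)

Answer: 4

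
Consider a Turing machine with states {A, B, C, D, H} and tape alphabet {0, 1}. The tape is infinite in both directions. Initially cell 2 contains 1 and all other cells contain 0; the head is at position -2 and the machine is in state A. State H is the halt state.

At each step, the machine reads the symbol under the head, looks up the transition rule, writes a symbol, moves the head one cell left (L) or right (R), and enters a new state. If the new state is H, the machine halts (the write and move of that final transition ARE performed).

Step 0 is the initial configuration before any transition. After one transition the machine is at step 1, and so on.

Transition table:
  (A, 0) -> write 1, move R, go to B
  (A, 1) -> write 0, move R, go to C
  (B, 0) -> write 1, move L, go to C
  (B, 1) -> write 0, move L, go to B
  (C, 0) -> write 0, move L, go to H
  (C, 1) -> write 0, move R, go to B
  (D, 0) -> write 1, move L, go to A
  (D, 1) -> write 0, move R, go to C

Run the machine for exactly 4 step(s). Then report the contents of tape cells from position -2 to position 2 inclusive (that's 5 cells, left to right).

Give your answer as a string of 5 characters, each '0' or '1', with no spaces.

Step 1: in state A at pos -2, read 0 -> (A,0)->write 1,move R,goto B. Now: state=B, head=-1, tape[-3..3]=0100010 (head:   ^)
Step 2: in state B at pos -1, read 0 -> (B,0)->write 1,move L,goto C. Now: state=C, head=-2, tape[-3..3]=0110010 (head:  ^)
Step 3: in state C at pos -2, read 1 -> (C,1)->write 0,move R,goto B. Now: state=B, head=-1, tape[-3..3]=0010010 (head:   ^)
Step 4: in state B at pos -1, read 1 -> (B,1)->write 0,move L,goto B. Now: state=B, head=-2, tape[-3..3]=0000010 (head:  ^)

Answer: 00001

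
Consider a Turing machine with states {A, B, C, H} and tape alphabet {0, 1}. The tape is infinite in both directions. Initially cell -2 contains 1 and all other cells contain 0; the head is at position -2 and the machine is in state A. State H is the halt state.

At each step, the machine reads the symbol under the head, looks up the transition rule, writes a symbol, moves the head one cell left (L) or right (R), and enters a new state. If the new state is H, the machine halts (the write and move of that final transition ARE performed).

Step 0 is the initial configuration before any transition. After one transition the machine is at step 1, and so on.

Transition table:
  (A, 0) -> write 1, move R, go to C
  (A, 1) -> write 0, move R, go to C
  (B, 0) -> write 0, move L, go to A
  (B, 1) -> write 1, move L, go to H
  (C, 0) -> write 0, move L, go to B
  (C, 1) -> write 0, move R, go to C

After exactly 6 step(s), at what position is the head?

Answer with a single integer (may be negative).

Step 1: in state A at pos -2, read 1 -> (A,1)->write 0,move R,goto C. Now: state=C, head=-1, tape[-3..0]=0000 (head:   ^)
Step 2: in state C at pos -1, read 0 -> (C,0)->write 0,move L,goto B. Now: state=B, head=-2, tape[-3..0]=0000 (head:  ^)
Step 3: in state B at pos -2, read 0 -> (B,0)->write 0,move L,goto A. Now: state=A, head=-3, tape[-4..0]=00000 (head:  ^)
Step 4: in state A at pos -3, read 0 -> (A,0)->write 1,move R,goto C. Now: state=C, head=-2, tape[-4..0]=01000 (head:   ^)
Step 5: in state C at pos -2, read 0 -> (C,0)->write 0,move L,goto B. Now: state=B, head=-3, tape[-4..0]=01000 (head:  ^)
Step 6: in state B at pos -3, read 1 -> (B,1)->write 1,move L,goto H. Now: state=H, head=-4, tape[-5..0]=001000 (head:  ^)

Answer: -4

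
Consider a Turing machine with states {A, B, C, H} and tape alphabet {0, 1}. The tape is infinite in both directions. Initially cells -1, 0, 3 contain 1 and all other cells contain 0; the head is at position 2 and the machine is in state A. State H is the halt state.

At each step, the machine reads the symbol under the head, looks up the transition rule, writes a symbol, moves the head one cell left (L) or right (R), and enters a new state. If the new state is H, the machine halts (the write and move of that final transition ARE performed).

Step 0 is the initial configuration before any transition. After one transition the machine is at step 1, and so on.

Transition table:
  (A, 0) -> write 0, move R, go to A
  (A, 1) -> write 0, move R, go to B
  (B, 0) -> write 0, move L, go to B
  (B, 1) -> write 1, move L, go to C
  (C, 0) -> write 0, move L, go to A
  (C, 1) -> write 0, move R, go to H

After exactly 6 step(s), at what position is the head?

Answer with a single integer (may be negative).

Step 1: in state A at pos 2, read 0 -> (A,0)->write 0,move R,goto A. Now: state=A, head=3, tape[-2..4]=0110010 (head:      ^)
Step 2: in state A at pos 3, read 1 -> (A,1)->write 0,move R,goto B. Now: state=B, head=4, tape[-2..5]=01100000 (head:       ^)
Step 3: in state B at pos 4, read 0 -> (B,0)->write 0,move L,goto B. Now: state=B, head=3, tape[-2..5]=01100000 (head:      ^)
Step 4: in state B at pos 3, read 0 -> (B,0)->write 0,move L,goto B. Now: state=B, head=2, tape[-2..5]=01100000 (head:     ^)
Step 5: in state B at pos 2, read 0 -> (B,0)->write 0,move L,goto B. Now: state=B, head=1, tape[-2..5]=01100000 (head:    ^)
Step 6: in state B at pos 1, read 0 -> (B,0)->write 0,move L,goto B. Now: state=B, head=0, tape[-2..5]=01100000 (head:   ^)

Answer: 0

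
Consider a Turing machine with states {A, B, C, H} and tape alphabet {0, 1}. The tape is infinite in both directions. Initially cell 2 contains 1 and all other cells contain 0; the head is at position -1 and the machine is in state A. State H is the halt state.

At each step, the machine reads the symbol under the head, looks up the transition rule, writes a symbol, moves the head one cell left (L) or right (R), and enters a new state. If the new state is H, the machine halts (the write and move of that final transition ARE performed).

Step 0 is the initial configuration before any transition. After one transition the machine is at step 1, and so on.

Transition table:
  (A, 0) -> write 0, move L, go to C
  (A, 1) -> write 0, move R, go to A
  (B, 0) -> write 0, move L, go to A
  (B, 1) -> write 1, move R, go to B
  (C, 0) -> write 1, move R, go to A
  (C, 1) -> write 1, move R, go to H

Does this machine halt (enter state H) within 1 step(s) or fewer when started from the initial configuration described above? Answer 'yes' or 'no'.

Answer: no

Derivation:
Step 1: in state A at pos -1, read 0 -> (A,0)->write 0,move L,goto C. Now: state=C, head=-2, tape[-3..3]=0000010 (head:  ^)
After 1 step(s): state = C (not H) -> not halted within 1 -> no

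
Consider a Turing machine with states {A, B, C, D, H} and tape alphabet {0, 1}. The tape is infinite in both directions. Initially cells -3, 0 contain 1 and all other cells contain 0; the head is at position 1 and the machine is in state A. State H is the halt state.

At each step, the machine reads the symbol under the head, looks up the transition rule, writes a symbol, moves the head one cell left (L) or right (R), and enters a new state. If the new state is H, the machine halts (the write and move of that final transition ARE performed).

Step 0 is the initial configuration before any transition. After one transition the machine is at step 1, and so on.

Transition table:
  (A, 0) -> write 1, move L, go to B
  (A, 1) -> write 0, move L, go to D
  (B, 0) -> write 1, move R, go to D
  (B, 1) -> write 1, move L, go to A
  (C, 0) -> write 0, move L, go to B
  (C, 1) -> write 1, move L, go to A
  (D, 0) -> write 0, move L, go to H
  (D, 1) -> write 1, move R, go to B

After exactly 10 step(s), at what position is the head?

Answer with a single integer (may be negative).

Step 1: in state A at pos 1, read 0 -> (A,0)->write 1,move L,goto B. Now: state=B, head=0, tape[-4..2]=0100110 (head:     ^)
Step 2: in state B at pos 0, read 1 -> (B,1)->write 1,move L,goto A. Now: state=A, head=-1, tape[-4..2]=0100110 (head:    ^)
Step 3: in state A at pos -1, read 0 -> (A,0)->write 1,move L,goto B. Now: state=B, head=-2, tape[-4..2]=0101110 (head:   ^)
Step 4: in state B at pos -2, read 0 -> (B,0)->write 1,move R,goto D. Now: state=D, head=-1, tape[-4..2]=0111110 (head:    ^)
Step 5: in state D at pos -1, read 1 -> (D,1)->write 1,move R,goto B. Now: state=B, head=0, tape[-4..2]=0111110 (head:     ^)
Step 6: in state B at pos 0, read 1 -> (B,1)->write 1,move L,goto A. Now: state=A, head=-1, tape[-4..2]=0111110 (head:    ^)
Step 7: in state A at pos -1, read 1 -> (A,1)->write 0,move L,goto D. Now: state=D, head=-2, tape[-4..2]=0110110 (head:   ^)
Step 8: in state D at pos -2, read 1 -> (D,1)->write 1,move R,goto B. Now: state=B, head=-1, tape[-4..2]=0110110 (head:    ^)
Step 9: in state B at pos -1, read 0 -> (B,0)->write 1,move R,goto D. Now: state=D, head=0, tape[-4..2]=0111110 (head:     ^)
Step 10: in state D at pos 0, read 1 -> (D,1)->write 1,move R,goto B. Now: state=B, head=1, tape[-4..2]=0111110 (head:      ^)

Answer: 1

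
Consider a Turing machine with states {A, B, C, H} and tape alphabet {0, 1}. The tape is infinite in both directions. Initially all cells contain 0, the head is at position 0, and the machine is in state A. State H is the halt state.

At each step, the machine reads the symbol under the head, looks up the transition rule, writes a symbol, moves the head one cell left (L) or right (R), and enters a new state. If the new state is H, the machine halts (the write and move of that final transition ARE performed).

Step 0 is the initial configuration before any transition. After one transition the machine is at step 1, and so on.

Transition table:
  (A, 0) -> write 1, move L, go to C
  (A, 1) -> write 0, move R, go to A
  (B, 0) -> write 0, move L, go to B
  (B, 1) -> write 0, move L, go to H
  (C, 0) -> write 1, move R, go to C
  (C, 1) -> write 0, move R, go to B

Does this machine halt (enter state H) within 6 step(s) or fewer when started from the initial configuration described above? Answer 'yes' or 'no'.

Step 1: in state A at pos 0, read 0 -> (A,0)->write 1,move L,goto C. Now: state=C, head=-1, tape[-2..1]=0010 (head:  ^)
Step 2: in state C at pos -1, read 0 -> (C,0)->write 1,move R,goto C. Now: state=C, head=0, tape[-2..1]=0110 (head:   ^)
Step 3: in state C at pos 0, read 1 -> (C,1)->write 0,move R,goto B. Now: state=B, head=1, tape[-2..2]=01000 (head:    ^)
Step 4: in state B at pos 1, read 0 -> (B,0)->write 0,move L,goto B. Now: state=B, head=0, tape[-2..2]=01000 (head:   ^)
Step 5: in state B at pos 0, read 0 -> (B,0)->write 0,move L,goto B. Now: state=B, head=-1, tape[-2..2]=01000 (head:  ^)
Step 6: in state B at pos -1, read 1 -> (B,1)->write 0,move L,goto H. Now: state=H, head=-2, tape[-3..2]=000000 (head:  ^)
State H reached at step 6; 6 <= 6 -> yes

Answer: yes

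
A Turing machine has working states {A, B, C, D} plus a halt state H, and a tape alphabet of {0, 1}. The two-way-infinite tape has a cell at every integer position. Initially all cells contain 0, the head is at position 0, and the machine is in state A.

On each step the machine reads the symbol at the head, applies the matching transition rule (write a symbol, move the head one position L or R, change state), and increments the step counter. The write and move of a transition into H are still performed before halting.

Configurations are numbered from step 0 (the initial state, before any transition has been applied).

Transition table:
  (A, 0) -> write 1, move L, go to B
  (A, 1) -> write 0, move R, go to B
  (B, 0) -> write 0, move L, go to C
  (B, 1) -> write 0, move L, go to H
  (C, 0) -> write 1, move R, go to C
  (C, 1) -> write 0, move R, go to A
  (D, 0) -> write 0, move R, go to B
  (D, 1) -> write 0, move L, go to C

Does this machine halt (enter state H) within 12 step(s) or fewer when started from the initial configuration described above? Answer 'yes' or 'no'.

Step 1: in state A at pos 0, read 0 -> (A,0)->write 1,move L,goto B. Now: state=B, head=-1, tape[-2..1]=0010 (head:  ^)
Step 2: in state B at pos -1, read 0 -> (B,0)->write 0,move L,goto C. Now: state=C, head=-2, tape[-3..1]=00010 (head:  ^)
Step 3: in state C at pos -2, read 0 -> (C,0)->write 1,move R,goto C. Now: state=C, head=-1, tape[-3..1]=01010 (head:   ^)
Step 4: in state C at pos -1, read 0 -> (C,0)->write 1,move R,goto C. Now: state=C, head=0, tape[-3..1]=01110 (head:    ^)
Step 5: in state C at pos 0, read 1 -> (C,1)->write 0,move R,goto A. Now: state=A, head=1, tape[-3..2]=011000 (head:     ^)
Step 6: in state A at pos 1, read 0 -> (A,0)->write 1,move L,goto B. Now: state=B, head=0, tape[-3..2]=011010 (head:    ^)
Step 7: in state B at pos 0, read 0 -> (B,0)->write 0,move L,goto C. Now: state=C, head=-1, tape[-3..2]=011010 (head:   ^)
Step 8: in state C at pos -1, read 1 -> (C,1)->write 0,move R,goto A. Now: state=A, head=0, tape[-3..2]=010010 (head:    ^)
Step 9: in state A at pos 0, read 0 -> (A,0)->write 1,move L,goto B. Now: state=B, head=-1, tape[-3..2]=010110 (head:   ^)
Step 10: in state B at pos -1, read 0 -> (B,0)->write 0,move L,goto C. Now: state=C, head=-2, tape[-3..2]=010110 (head:  ^)
Step 11: in state C at pos -2, read 1 -> (C,1)->write 0,move R,goto A. Now: state=A, head=-1, tape[-3..2]=000110 (head:   ^)
Step 12: in state A at pos -1, read 0 -> (A,0)->write 1,move L,goto B. Now: state=B, head=-2, tape[-3..2]=001110 (head:  ^)
After 12 step(s): state = B (not H) -> not halted within 12 -> no

Answer: no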